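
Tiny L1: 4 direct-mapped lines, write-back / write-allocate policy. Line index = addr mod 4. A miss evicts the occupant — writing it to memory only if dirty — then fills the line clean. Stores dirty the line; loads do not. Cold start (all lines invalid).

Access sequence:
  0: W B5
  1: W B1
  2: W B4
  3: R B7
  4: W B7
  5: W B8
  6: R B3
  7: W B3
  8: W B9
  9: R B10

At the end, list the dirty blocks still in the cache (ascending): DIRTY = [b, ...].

DIRTY = [3, 8, 9]

  0 | W B5 → L1 miss [D]
  1 | W B1 → L1 miss wb→B5 [D]
  2 | W B4 → L0 miss [D]
  3 | R B7 → L3 miss [-]
  4 | W B7 → L3 hit [D]
  5 | W B8 → L0 miss wb→B4 [D]
  6 | R B3 → L3 miss wb→B7 [-]
  7 | W B3 → L3 hit [D]
  8 | W B9 → L1 miss wb→B1 [D]
  9 | R B10 → L2 miss [-]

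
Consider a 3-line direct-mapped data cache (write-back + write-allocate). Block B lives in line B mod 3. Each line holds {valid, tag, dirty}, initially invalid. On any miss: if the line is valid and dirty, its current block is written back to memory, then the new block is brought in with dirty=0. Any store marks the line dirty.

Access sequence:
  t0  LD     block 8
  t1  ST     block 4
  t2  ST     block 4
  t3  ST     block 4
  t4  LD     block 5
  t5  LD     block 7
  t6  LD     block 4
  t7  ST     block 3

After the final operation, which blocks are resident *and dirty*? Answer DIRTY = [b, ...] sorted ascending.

0: R B8 -> L2 miss  d=-]
1: W B4 -> L1 miss  d=D]
2: W B4 -> L1 hit  d=D]
3: W B4 -> L1 hit  d=D]
4: R B5 -> L2 miss  d=-]
5: R B7 -> L1 miss wb->B4  d=-]
6: R B4 -> L1 miss  d=-]
7: W B3 -> L0 miss  d=D]

DIRTY = [3]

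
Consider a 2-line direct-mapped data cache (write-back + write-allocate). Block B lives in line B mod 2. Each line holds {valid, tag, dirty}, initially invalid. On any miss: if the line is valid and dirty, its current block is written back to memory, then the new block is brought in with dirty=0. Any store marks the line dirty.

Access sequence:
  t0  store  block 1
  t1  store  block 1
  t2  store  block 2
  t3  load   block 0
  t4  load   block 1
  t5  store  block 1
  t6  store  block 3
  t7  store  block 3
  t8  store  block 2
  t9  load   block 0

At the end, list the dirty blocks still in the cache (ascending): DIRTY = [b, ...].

0: W B1 → L1 miss [D]
1: W B1 → L1 hit [D]
2: W B2 → L0 miss [D]
3: R B0 → L0 miss wb→B2 [-]
4: R B1 → L1 hit [D]
5: W B1 → L1 hit [D]
6: W B3 → L1 miss wb→B1 [D]
7: W B3 → L1 hit [D]
8: W B2 → L0 miss [D]
9: R B0 → L0 miss wb→B2 [-]

DIRTY = [3]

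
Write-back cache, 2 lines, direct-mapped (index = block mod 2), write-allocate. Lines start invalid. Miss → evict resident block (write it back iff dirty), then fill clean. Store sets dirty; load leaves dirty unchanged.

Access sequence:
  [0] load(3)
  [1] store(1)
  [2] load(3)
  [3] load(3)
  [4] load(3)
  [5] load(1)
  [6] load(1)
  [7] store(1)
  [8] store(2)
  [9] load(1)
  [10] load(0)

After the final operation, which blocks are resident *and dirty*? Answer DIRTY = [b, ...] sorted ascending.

DIRTY = [1]

  0 | R B3 → L1 miss [-]
  1 | W B1 → L1 miss [D]
  2 | R B3 → L1 miss wb→B1 [-]
  3 | R B3 → L1 hit [-]
  4 | R B3 → L1 hit [-]
  5 | R B1 → L1 miss [-]
  6 | R B1 → L1 hit [-]
  7 | W B1 → L1 hit [D]
  8 | W B2 → L0 miss [D]
  9 | R B1 → L1 hit [D]
  10 | R B0 → L0 miss wb→B2 [-]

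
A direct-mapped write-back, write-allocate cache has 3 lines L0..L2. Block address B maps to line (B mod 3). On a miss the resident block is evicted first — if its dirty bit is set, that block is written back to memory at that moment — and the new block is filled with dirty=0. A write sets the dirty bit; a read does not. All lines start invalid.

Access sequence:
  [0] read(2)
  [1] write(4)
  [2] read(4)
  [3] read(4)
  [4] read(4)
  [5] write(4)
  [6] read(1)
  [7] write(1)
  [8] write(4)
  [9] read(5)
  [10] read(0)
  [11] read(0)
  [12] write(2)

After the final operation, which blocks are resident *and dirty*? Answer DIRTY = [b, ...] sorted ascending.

DIRTY = [2, 4]

0: R B2 → L2 miss [-]
1: W B4 → L1 miss [D]
2: R B4 → L1 hit [D]
3: R B4 → L1 hit [D]
4: R B4 → L1 hit [D]
5: W B4 → L1 hit [D]
6: R B1 → L1 miss wb→B4 [-]
7: W B1 → L1 hit [D]
8: W B4 → L1 miss wb→B1 [D]
9: R B5 → L2 miss [-]
10: R B0 → L0 miss [-]
11: R B0 → L0 hit [-]
12: W B2 → L2 miss [D]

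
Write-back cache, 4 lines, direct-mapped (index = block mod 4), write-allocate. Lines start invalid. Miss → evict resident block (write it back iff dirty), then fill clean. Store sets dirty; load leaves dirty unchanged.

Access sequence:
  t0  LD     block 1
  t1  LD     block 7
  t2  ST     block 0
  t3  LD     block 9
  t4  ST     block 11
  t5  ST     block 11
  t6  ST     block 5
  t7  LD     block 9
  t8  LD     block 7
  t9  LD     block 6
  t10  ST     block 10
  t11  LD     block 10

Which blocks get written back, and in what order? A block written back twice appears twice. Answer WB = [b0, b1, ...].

0: R B1 → L1 miss [-]
1: R B7 → L3 miss [-]
2: W B0 → L0 miss [D]
3: R B9 → L1 miss [-]
4: W B11 → L3 miss [D]
5: W B11 → L3 hit [D]
6: W B5 → L1 miss [D]
7: R B9 → L1 miss wb→B5 [-]
8: R B7 → L3 miss wb→B11 [-]
9: R B6 → L2 miss [-]
10: W B10 → L2 miss [D]
11: R B10 → L2 hit [D]

WB = [5, 11]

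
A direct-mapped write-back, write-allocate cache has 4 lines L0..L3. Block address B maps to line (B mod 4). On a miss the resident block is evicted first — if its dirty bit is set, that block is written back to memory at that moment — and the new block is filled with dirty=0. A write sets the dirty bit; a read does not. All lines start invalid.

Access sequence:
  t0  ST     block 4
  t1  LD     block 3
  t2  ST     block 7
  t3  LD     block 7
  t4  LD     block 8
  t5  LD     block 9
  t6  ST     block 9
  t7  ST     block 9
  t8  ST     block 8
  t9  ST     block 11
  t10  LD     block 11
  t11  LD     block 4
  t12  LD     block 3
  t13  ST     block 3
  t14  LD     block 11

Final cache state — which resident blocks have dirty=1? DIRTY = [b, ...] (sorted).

  0 | W B4 → L0 miss [D]
  1 | R B3 → L3 miss [-]
  2 | W B7 → L3 miss [D]
  3 | R B7 → L3 hit [D]
  4 | R B8 → L0 miss wb→B4 [-]
  5 | R B9 → L1 miss [-]
  6 | W B9 → L1 hit [D]
  7 | W B9 → L1 hit [D]
  8 | W B8 → L0 hit [D]
  9 | W B11 → L3 miss wb→B7 [D]
  10 | R B11 → L3 hit [D]
  11 | R B4 → L0 miss wb→B8 [-]
  12 | R B3 → L3 miss wb→B11 [-]
  13 | W B3 → L3 hit [D]
  14 | R B11 → L3 miss wb→B3 [-]

DIRTY = [9]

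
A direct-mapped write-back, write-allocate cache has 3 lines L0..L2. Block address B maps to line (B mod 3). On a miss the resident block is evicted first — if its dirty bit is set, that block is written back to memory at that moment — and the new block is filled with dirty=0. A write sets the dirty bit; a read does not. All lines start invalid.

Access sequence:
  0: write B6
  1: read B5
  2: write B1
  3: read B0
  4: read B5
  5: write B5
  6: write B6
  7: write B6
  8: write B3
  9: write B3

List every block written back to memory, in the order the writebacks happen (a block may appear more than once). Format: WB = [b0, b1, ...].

WB = [6, 6]

  0 | W B6 → L0 miss [D]
  1 | R B5 → L2 miss [-]
  2 | W B1 → L1 miss [D]
  3 | R B0 → L0 miss wb→B6 [-]
  4 | R B5 → L2 hit [-]
  5 | W B5 → L2 hit [D]
  6 | W B6 → L0 miss [D]
  7 | W B6 → L0 hit [D]
  8 | W B3 → L0 miss wb→B6 [D]
  9 | W B3 → L0 hit [D]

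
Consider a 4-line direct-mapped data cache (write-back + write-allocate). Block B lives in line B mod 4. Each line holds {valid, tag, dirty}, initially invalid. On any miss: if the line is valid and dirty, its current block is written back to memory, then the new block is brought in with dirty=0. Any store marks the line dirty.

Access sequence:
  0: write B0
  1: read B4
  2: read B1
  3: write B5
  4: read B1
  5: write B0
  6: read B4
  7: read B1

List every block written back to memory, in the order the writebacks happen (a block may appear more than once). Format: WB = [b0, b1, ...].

0: W B0 -> L0 miss  d=D]
1: R B4 -> L0 miss wb->B0  d=-]
2: R B1 -> L1 miss  d=-]
3: W B5 -> L1 miss  d=D]
4: R B1 -> L1 miss wb->B5  d=-]
5: W B0 -> L0 miss  d=D]
6: R B4 -> L0 miss wb->B0  d=-]
7: R B1 -> L1 hit  d=-]

WB = [0, 5, 0]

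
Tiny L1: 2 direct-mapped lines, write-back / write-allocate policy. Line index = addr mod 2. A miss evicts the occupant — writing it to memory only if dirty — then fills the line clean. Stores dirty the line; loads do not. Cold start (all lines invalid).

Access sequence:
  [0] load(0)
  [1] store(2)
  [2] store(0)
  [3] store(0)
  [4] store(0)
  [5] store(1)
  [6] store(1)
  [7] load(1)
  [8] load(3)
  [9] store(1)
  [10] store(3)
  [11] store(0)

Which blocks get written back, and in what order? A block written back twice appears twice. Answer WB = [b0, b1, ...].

WB = [2, 1, 1]

0: R B0 → L0 miss [-]
1: W B2 → L0 miss [D]
2: W B0 → L0 miss wb→B2 [D]
3: W B0 → L0 hit [D]
4: W B0 → L0 hit [D]
5: W B1 → L1 miss [D]
6: W B1 → L1 hit [D]
7: R B1 → L1 hit [D]
8: R B3 → L1 miss wb→B1 [-]
9: W B1 → L1 miss [D]
10: W B3 → L1 miss wb→B1 [D]
11: W B0 → L0 hit [D]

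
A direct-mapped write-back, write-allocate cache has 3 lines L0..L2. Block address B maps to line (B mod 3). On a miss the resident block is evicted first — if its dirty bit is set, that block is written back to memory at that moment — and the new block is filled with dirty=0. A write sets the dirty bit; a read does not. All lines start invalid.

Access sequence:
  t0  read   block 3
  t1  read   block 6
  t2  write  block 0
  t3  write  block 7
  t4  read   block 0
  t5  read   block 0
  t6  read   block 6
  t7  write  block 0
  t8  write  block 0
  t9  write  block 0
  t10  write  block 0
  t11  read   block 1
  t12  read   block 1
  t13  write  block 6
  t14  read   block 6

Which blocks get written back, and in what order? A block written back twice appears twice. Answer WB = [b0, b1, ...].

WB = [0, 7, 0]

0: R B3 -> L0 miss  d=-]
1: R B6 -> L0 miss  d=-]
2: W B0 -> L0 miss  d=D]
3: W B7 -> L1 miss  d=D]
4: R B0 -> L0 hit  d=D]
5: R B0 -> L0 hit  d=D]
6: R B6 -> L0 miss wb->B0  d=-]
7: W B0 -> L0 miss  d=D]
8: W B0 -> L0 hit  d=D]
9: W B0 -> L0 hit  d=D]
10: W B0 -> L0 hit  d=D]
11: R B1 -> L1 miss wb->B7  d=-]
12: R B1 -> L1 hit  d=-]
13: W B6 -> L0 miss wb->B0  d=D]
14: R B6 -> L0 hit  d=D]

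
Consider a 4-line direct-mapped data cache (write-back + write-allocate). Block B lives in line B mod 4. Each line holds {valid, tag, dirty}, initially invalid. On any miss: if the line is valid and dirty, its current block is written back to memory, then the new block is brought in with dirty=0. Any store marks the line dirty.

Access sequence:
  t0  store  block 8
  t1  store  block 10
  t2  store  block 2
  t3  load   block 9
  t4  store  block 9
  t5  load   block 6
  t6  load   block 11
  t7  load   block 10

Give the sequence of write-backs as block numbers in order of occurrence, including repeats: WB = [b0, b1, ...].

WB = [10, 2]

0: W B8 → L0 miss [D]
1: W B10 → L2 miss [D]
2: W B2 → L2 miss wb→B10 [D]
3: R B9 → L1 miss [-]
4: W B9 → L1 hit [D]
5: R B6 → L2 miss wb→B2 [-]
6: R B11 → L3 miss [-]
7: R B10 → L2 miss [-]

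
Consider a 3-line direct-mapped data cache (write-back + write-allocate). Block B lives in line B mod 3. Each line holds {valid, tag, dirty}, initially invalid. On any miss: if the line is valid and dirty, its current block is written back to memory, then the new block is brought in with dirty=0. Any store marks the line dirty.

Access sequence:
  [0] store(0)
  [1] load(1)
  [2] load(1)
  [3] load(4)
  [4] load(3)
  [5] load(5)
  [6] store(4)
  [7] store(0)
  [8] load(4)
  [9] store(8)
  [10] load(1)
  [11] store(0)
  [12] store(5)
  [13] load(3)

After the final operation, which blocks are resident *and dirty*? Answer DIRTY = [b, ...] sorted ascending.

  0 | W B0 → L0 miss [D]
  1 | R B1 → L1 miss [-]
  2 | R B1 → L1 hit [-]
  3 | R B4 → L1 miss [-]
  4 | R B3 → L0 miss wb→B0 [-]
  5 | R B5 → L2 miss [-]
  6 | W B4 → L1 hit [D]
  7 | W B0 → L0 miss [D]
  8 | R B4 → L1 hit [D]
  9 | W B8 → L2 miss [D]
  10 | R B1 → L1 miss wb→B4 [-]
  11 | W B0 → L0 hit [D]
  12 | W B5 → L2 miss wb→B8 [D]
  13 | R B3 → L0 miss wb→B0 [-]

DIRTY = [5]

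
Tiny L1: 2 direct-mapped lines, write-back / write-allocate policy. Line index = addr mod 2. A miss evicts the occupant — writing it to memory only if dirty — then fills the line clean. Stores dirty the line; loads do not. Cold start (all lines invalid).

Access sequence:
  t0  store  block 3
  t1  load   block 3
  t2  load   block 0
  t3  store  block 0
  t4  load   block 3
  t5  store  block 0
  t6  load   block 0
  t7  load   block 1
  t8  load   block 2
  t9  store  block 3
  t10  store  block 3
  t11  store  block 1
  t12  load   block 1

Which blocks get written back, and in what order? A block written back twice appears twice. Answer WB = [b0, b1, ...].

WB = [3, 0, 3]

0: W B3 → L1 miss [D]
1: R B3 → L1 hit [D]
2: R B0 → L0 miss [-]
3: W B0 → L0 hit [D]
4: R B3 → L1 hit [D]
5: W B0 → L0 hit [D]
6: R B0 → L0 hit [D]
7: R B1 → L1 miss wb→B3 [-]
8: R B2 → L0 miss wb→B0 [-]
9: W B3 → L1 miss [D]
10: W B3 → L1 hit [D]
11: W B1 → L1 miss wb→B3 [D]
12: R B1 → L1 hit [D]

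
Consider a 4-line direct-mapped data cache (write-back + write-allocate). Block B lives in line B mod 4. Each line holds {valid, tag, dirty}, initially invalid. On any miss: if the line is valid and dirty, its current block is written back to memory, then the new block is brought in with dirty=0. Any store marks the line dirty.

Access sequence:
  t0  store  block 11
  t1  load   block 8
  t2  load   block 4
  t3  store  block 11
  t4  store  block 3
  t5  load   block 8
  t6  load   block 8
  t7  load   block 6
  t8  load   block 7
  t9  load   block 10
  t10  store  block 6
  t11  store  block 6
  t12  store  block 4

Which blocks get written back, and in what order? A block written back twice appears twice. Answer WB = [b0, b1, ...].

  0 | W B11 → L3 miss [D]
  1 | R B8 → L0 miss [-]
  2 | R B4 → L0 miss [-]
  3 | W B11 → L3 hit [D]
  4 | W B3 → L3 miss wb→B11 [D]
  5 | R B8 → L0 miss [-]
  6 | R B8 → L0 hit [-]
  7 | R B6 → L2 miss [-]
  8 | R B7 → L3 miss wb→B3 [-]
  9 | R B10 → L2 miss [-]
  10 | W B6 → L2 miss [D]
  11 | W B6 → L2 hit [D]
  12 | W B4 → L0 miss [D]

WB = [11, 3]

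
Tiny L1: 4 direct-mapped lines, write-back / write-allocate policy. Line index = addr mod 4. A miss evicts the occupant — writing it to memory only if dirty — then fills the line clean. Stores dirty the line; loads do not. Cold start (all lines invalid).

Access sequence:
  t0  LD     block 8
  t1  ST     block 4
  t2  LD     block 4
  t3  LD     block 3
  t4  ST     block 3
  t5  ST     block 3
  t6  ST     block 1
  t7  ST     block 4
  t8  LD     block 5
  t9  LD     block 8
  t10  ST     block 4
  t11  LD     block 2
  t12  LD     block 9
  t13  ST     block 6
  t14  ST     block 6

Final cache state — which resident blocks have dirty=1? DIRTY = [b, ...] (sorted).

DIRTY = [3, 4, 6]

  0 | R B8 → L0 miss [-]
  1 | W B4 → L0 miss [D]
  2 | R B4 → L0 hit [D]
  3 | R B3 → L3 miss [-]
  4 | W B3 → L3 hit [D]
  5 | W B3 → L3 hit [D]
  6 | W B1 → L1 miss [D]
  7 | W B4 → L0 hit [D]
  8 | R B5 → L1 miss wb→B1 [-]
  9 | R B8 → L0 miss wb→B4 [-]
  10 | W B4 → L0 miss [D]
  11 | R B2 → L2 miss [-]
  12 | R B9 → L1 miss [-]
  13 | W B6 → L2 miss [D]
  14 | W B6 → L2 hit [D]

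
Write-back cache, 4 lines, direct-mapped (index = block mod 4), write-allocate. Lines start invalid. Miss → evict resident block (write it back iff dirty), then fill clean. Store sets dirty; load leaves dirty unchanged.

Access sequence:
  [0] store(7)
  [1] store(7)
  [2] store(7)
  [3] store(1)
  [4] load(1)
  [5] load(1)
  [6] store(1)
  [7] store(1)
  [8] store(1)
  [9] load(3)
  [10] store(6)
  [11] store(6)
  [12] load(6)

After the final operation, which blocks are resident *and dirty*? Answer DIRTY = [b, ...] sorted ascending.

  0 | W B7 → L3 miss [D]
  1 | W B7 → L3 hit [D]
  2 | W B7 → L3 hit [D]
  3 | W B1 → L1 miss [D]
  4 | R B1 → L1 hit [D]
  5 | R B1 → L1 hit [D]
  6 | W B1 → L1 hit [D]
  7 | W B1 → L1 hit [D]
  8 | W B1 → L1 hit [D]
  9 | R B3 → L3 miss wb→B7 [-]
  10 | W B6 → L2 miss [D]
  11 | W B6 → L2 hit [D]
  12 | R B6 → L2 hit [D]

DIRTY = [1, 6]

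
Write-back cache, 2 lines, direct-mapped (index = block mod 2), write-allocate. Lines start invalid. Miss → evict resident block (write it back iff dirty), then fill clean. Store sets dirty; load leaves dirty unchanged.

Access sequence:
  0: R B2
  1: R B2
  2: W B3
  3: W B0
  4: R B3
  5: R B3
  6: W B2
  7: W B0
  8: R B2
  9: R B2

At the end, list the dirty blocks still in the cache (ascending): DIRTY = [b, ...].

DIRTY = [3]

0: R B2 → L0 miss [-]
1: R B2 → L0 hit [-]
2: W B3 → L1 miss [D]
3: W B0 → L0 miss [D]
4: R B3 → L1 hit [D]
5: R B3 → L1 hit [D]
6: W B2 → L0 miss wb→B0 [D]
7: W B0 → L0 miss wb→B2 [D]
8: R B2 → L0 miss wb→B0 [-]
9: R B2 → L0 hit [-]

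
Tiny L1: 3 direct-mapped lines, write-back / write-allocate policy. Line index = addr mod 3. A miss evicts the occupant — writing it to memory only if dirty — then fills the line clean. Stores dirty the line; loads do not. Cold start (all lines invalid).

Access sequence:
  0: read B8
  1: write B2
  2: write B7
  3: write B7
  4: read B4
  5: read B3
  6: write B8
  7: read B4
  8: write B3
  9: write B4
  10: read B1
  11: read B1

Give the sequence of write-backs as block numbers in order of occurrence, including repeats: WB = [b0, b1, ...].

0: R B8 → L2 miss [-]
1: W B2 → L2 miss [D]
2: W B7 → L1 miss [D]
3: W B7 → L1 hit [D]
4: R B4 → L1 miss wb→B7 [-]
5: R B3 → L0 miss [-]
6: W B8 → L2 miss wb→B2 [D]
7: R B4 → L1 hit [-]
8: W B3 → L0 hit [D]
9: W B4 → L1 hit [D]
10: R B1 → L1 miss wb→B4 [-]
11: R B1 → L1 hit [-]

WB = [7, 2, 4]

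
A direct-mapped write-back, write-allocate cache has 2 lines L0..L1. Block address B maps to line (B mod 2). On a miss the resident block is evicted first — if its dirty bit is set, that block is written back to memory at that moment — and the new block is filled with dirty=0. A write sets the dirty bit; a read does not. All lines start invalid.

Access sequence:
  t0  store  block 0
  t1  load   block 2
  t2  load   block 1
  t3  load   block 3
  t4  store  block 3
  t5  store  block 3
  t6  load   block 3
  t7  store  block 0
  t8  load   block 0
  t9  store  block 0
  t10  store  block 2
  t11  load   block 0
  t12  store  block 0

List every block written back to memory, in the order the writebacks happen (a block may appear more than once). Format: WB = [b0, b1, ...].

0: W B0 → L0 miss [D]
1: R B2 → L0 miss wb→B0 [-]
2: R B1 → L1 miss [-]
3: R B3 → L1 miss [-]
4: W B3 → L1 hit [D]
5: W B3 → L1 hit [D]
6: R B3 → L1 hit [D]
7: W B0 → L0 miss [D]
8: R B0 → L0 hit [D]
9: W B0 → L0 hit [D]
10: W B2 → L0 miss wb→B0 [D]
11: R B0 → L0 miss wb→B2 [-]
12: W B0 → L0 hit [D]

WB = [0, 0, 2]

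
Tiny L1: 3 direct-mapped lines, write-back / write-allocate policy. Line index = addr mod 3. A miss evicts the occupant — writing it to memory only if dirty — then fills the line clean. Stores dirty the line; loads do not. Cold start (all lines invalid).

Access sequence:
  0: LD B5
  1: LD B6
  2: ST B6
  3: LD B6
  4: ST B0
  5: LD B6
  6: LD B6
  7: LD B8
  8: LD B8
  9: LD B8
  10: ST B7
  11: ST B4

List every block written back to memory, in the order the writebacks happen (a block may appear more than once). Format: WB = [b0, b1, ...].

WB = [6, 0, 7]

0: R B5 -> L2 miss  d=-]
1: R B6 -> L0 miss  d=-]
2: W B6 -> L0 hit  d=D]
3: R B6 -> L0 hit  d=D]
4: W B0 -> L0 miss wb->B6  d=D]
5: R B6 -> L0 miss wb->B0  d=-]
6: R B6 -> L0 hit  d=-]
7: R B8 -> L2 miss  d=-]
8: R B8 -> L2 hit  d=-]
9: R B8 -> L2 hit  d=-]
10: W B7 -> L1 miss  d=D]
11: W B4 -> L1 miss wb->B7  d=D]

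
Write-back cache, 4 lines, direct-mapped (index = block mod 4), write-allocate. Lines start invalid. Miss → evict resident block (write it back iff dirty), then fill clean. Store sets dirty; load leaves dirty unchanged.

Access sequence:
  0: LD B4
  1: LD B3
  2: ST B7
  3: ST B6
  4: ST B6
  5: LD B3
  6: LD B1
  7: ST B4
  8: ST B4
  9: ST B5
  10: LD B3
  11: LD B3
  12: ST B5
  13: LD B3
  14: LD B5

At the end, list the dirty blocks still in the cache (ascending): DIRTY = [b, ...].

DIRTY = [4, 5, 6]

0: R B4 -> L0 miss  d=-]
1: R B3 -> L3 miss  d=-]
2: W B7 -> L3 miss  d=D]
3: W B6 -> L2 miss  d=D]
4: W B6 -> L2 hit  d=D]
5: R B3 -> L3 miss wb->B7  d=-]
6: R B1 -> L1 miss  d=-]
7: W B4 -> L0 hit  d=D]
8: W B4 -> L0 hit  d=D]
9: W B5 -> L1 miss  d=D]
10: R B3 -> L3 hit  d=-]
11: R B3 -> L3 hit  d=-]
12: W B5 -> L1 hit  d=D]
13: R B3 -> L3 hit  d=-]
14: R B5 -> L1 hit  d=D]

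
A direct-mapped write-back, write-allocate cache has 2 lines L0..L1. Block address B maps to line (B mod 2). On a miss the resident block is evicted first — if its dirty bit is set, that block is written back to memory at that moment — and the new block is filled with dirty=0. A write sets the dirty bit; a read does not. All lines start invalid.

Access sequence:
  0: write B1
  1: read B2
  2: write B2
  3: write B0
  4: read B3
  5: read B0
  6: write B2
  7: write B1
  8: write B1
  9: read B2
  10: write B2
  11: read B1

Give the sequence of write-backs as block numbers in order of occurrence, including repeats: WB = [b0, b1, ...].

0: W B1 -> L1 miss  d=D]
1: R B2 -> L0 miss  d=-]
2: W B2 -> L0 hit  d=D]
3: W B0 -> L0 miss wb->B2  d=D]
4: R B3 -> L1 miss wb->B1  d=-]
5: R B0 -> L0 hit  d=D]
6: W B2 -> L0 miss wb->B0  d=D]
7: W B1 -> L1 miss  d=D]
8: W B1 -> L1 hit  d=D]
9: R B2 -> L0 hit  d=D]
10: W B2 -> L0 hit  d=D]
11: R B1 -> L1 hit  d=D]

WB = [2, 1, 0]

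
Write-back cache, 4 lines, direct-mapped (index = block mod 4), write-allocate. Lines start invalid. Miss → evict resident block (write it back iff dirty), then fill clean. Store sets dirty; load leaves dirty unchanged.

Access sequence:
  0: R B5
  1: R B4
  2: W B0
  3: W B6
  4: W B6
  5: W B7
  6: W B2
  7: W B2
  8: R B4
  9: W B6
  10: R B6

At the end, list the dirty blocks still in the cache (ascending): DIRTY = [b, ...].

DIRTY = [6, 7]

  0 | R B5 → L1 miss [-]
  1 | R B4 → L0 miss [-]
  2 | W B0 → L0 miss [D]
  3 | W B6 → L2 miss [D]
  4 | W B6 → L2 hit [D]
  5 | W B7 → L3 miss [D]
  6 | W B2 → L2 miss wb→B6 [D]
  7 | W B2 → L2 hit [D]
  8 | R B4 → L0 miss wb→B0 [-]
  9 | W B6 → L2 miss wb→B2 [D]
  10 | R B6 → L2 hit [D]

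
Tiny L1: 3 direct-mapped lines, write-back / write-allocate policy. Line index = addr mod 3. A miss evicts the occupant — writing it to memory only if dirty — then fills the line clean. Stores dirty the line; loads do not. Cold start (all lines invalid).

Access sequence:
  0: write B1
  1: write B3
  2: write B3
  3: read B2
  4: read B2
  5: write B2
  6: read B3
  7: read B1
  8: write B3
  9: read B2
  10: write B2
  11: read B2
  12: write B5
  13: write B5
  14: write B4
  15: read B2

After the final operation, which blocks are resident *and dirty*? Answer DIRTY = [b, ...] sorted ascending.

0: W B1 -> L1 miss  d=D]
1: W B3 -> L0 miss  d=D]
2: W B3 -> L0 hit  d=D]
3: R B2 -> L2 miss  d=-]
4: R B2 -> L2 hit  d=-]
5: W B2 -> L2 hit  d=D]
6: R B3 -> L0 hit  d=D]
7: R B1 -> L1 hit  d=D]
8: W B3 -> L0 hit  d=D]
9: R B2 -> L2 hit  d=D]
10: W B2 -> L2 hit  d=D]
11: R B2 -> L2 hit  d=D]
12: W B5 -> L2 miss wb->B2  d=D]
13: W B5 -> L2 hit  d=D]
14: W B4 -> L1 miss wb->B1  d=D]
15: R B2 -> L2 miss wb->B5  d=-]

DIRTY = [3, 4]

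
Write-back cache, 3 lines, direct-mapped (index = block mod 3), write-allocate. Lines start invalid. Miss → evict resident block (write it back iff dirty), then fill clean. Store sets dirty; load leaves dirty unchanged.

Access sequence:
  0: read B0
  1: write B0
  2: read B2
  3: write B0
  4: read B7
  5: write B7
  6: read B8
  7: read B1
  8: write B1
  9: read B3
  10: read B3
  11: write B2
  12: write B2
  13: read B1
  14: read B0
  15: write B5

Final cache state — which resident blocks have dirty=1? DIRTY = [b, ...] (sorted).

0: R B0 → L0 miss [-]
1: W B0 → L0 hit [D]
2: R B2 → L2 miss [-]
3: W B0 → L0 hit [D]
4: R B7 → L1 miss [-]
5: W B7 → L1 hit [D]
6: R B8 → L2 miss [-]
7: R B1 → L1 miss wb→B7 [-]
8: W B1 → L1 hit [D]
9: R B3 → L0 miss wb→B0 [-]
10: R B3 → L0 hit [-]
11: W B2 → L2 miss [D]
12: W B2 → L2 hit [D]
13: R B1 → L1 hit [D]
14: R B0 → L0 miss [-]
15: W B5 → L2 miss wb→B2 [D]

DIRTY = [1, 5]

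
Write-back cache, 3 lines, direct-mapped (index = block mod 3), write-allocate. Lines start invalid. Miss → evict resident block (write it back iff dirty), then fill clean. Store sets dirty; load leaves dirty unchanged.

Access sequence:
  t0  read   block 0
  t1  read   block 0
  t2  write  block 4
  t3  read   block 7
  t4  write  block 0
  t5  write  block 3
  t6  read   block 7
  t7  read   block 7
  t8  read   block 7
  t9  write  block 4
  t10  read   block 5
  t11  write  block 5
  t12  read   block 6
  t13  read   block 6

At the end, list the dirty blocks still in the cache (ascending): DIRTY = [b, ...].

0: R B0 → L0 miss [-]
1: R B0 → L0 hit [-]
2: W B4 → L1 miss [D]
3: R B7 → L1 miss wb→B4 [-]
4: W B0 → L0 hit [D]
5: W B3 → L0 miss wb→B0 [D]
6: R B7 → L1 hit [-]
7: R B7 → L1 hit [-]
8: R B7 → L1 hit [-]
9: W B4 → L1 miss [D]
10: R B5 → L2 miss [-]
11: W B5 → L2 hit [D]
12: R B6 → L0 miss wb→B3 [-]
13: R B6 → L0 hit [-]

DIRTY = [4, 5]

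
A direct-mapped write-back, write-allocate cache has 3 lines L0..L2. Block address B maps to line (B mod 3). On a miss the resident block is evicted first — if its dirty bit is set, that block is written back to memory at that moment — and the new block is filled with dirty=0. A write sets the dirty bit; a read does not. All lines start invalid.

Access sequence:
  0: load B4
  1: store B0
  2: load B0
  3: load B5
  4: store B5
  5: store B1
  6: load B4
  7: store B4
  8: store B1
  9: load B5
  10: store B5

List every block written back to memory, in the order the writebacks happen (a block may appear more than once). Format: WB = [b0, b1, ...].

0: R B4 -> L1 miss  d=-]
1: W B0 -> L0 miss  d=D]
2: R B0 -> L0 hit  d=D]
3: R B5 -> L2 miss  d=-]
4: W B5 -> L2 hit  d=D]
5: W B1 -> L1 miss  d=D]
6: R B4 -> L1 miss wb->B1  d=-]
7: W B4 -> L1 hit  d=D]
8: W B1 -> L1 miss wb->B4  d=D]
9: R B5 -> L2 hit  d=D]
10: W B5 -> L2 hit  d=D]

WB = [1, 4]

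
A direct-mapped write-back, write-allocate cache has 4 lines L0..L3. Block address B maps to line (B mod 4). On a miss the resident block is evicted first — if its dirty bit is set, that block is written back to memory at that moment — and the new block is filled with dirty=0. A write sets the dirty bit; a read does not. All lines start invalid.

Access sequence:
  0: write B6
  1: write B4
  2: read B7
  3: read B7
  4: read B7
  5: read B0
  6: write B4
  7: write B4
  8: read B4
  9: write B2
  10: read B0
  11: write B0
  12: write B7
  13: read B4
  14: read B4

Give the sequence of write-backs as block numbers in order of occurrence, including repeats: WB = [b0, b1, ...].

0: W B6 → L2 miss [D]
1: W B4 → L0 miss [D]
2: R B7 → L3 miss [-]
3: R B7 → L3 hit [-]
4: R B7 → L3 hit [-]
5: R B0 → L0 miss wb→B4 [-]
6: W B4 → L0 miss [D]
7: W B4 → L0 hit [D]
8: R B4 → L0 hit [D]
9: W B2 → L2 miss wb→B6 [D]
10: R B0 → L0 miss wb→B4 [-]
11: W B0 → L0 hit [D]
12: W B7 → L3 hit [D]
13: R B4 → L0 miss wb→B0 [-]
14: R B4 → L0 hit [-]

WB = [4, 6, 4, 0]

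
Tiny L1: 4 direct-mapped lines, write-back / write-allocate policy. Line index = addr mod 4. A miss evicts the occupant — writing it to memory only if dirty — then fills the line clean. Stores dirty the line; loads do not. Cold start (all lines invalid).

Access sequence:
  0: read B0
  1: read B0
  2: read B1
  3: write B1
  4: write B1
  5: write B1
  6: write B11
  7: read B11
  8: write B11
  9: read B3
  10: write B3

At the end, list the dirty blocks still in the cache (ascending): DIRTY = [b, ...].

DIRTY = [1, 3]

  0 | R B0 → L0 miss [-]
  1 | R B0 → L0 hit [-]
  2 | R B1 → L1 miss [-]
  3 | W B1 → L1 hit [D]
  4 | W B1 → L1 hit [D]
  5 | W B1 → L1 hit [D]
  6 | W B11 → L3 miss [D]
  7 | R B11 → L3 hit [D]
  8 | W B11 → L3 hit [D]
  9 | R B3 → L3 miss wb→B11 [-]
  10 | W B3 → L3 hit [D]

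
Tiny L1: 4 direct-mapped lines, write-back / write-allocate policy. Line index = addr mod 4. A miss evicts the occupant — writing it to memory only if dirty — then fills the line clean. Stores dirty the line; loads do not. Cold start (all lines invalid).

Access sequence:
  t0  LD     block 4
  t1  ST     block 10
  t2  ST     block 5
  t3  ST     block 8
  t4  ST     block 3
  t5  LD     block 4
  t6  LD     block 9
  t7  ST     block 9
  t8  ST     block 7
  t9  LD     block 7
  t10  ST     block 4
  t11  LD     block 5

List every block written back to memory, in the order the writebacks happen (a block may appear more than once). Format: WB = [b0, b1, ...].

0: R B4 -> L0 miss  d=-]
1: W B10 -> L2 miss  d=D]
2: W B5 -> L1 miss  d=D]
3: W B8 -> L0 miss  d=D]
4: W B3 -> L3 miss  d=D]
5: R B4 -> L0 miss wb->B8  d=-]
6: R B9 -> L1 miss wb->B5  d=-]
7: W B9 -> L1 hit  d=D]
8: W B7 -> L3 miss wb->B3  d=D]
9: R B7 -> L3 hit  d=D]
10: W B4 -> L0 hit  d=D]
11: R B5 -> L1 miss wb->B9  d=-]

WB = [8, 5, 3, 9]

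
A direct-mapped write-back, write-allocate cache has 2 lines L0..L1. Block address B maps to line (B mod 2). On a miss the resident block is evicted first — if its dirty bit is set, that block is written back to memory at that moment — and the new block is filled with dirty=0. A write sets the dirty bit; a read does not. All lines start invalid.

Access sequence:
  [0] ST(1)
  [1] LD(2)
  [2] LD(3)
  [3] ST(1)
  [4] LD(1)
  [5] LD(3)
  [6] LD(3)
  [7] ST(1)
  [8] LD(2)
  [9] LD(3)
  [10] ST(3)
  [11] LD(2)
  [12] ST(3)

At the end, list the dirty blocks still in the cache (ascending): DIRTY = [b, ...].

0: W B1 -> L1 miss  d=D]
1: R B2 -> L0 miss  d=-]
2: R B3 -> L1 miss wb->B1  d=-]
3: W B1 -> L1 miss  d=D]
4: R B1 -> L1 hit  d=D]
5: R B3 -> L1 miss wb->B1  d=-]
6: R B3 -> L1 hit  d=-]
7: W B1 -> L1 miss  d=D]
8: R B2 -> L0 hit  d=-]
9: R B3 -> L1 miss wb->B1  d=-]
10: W B3 -> L1 hit  d=D]
11: R B2 -> L0 hit  d=-]
12: W B3 -> L1 hit  d=D]

DIRTY = [3]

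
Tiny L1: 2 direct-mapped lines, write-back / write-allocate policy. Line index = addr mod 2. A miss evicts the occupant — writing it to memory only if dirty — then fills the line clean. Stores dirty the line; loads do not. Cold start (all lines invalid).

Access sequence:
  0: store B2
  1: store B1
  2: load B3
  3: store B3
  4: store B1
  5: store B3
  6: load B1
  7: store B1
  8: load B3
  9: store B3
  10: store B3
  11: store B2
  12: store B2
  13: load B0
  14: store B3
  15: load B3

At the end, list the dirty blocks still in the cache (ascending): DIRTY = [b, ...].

  0 | W B2 → L0 miss [D]
  1 | W B1 → L1 miss [D]
  2 | R B3 → L1 miss wb→B1 [-]
  3 | W B3 → L1 hit [D]
  4 | W B1 → L1 miss wb→B3 [D]
  5 | W B3 → L1 miss wb→B1 [D]
  6 | R B1 → L1 miss wb→B3 [-]
  7 | W B1 → L1 hit [D]
  8 | R B3 → L1 miss wb→B1 [-]
  9 | W B3 → L1 hit [D]
  10 | W B3 → L1 hit [D]
  11 | W B2 → L0 hit [D]
  12 | W B2 → L0 hit [D]
  13 | R B0 → L0 miss wb→B2 [-]
  14 | W B3 → L1 hit [D]
  15 | R B3 → L1 hit [D]

DIRTY = [3]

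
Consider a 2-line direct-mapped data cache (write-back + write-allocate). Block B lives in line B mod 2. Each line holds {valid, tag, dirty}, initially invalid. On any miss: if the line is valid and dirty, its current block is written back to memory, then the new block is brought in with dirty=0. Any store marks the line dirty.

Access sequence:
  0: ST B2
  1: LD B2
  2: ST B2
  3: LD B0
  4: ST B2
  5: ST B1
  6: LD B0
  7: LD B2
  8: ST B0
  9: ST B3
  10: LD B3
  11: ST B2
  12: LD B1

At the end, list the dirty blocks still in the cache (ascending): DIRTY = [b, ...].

0: W B2 → L0 miss [D]
1: R B2 → L0 hit [D]
2: W B2 → L0 hit [D]
3: R B0 → L0 miss wb→B2 [-]
4: W B2 → L0 miss [D]
5: W B1 → L1 miss [D]
6: R B0 → L0 miss wb→B2 [-]
7: R B2 → L0 miss [-]
8: W B0 → L0 miss [D]
9: W B3 → L1 miss wb→B1 [D]
10: R B3 → L1 hit [D]
11: W B2 → L0 miss wb→B0 [D]
12: R B1 → L1 miss wb→B3 [-]

DIRTY = [2]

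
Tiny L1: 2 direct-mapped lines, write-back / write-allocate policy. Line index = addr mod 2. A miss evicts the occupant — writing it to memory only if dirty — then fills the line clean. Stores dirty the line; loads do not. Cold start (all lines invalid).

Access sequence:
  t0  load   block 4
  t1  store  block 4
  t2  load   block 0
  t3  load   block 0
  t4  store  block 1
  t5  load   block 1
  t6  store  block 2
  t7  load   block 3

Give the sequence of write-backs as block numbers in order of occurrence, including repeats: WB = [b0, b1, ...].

WB = [4, 1]

0: R B4 -> L0 miss  d=-]
1: W B4 -> L0 hit  d=D]
2: R B0 -> L0 miss wb->B4  d=-]
3: R B0 -> L0 hit  d=-]
4: W B1 -> L1 miss  d=D]
5: R B1 -> L1 hit  d=D]
6: W B2 -> L0 miss  d=D]
7: R B3 -> L1 miss wb->B1  d=-]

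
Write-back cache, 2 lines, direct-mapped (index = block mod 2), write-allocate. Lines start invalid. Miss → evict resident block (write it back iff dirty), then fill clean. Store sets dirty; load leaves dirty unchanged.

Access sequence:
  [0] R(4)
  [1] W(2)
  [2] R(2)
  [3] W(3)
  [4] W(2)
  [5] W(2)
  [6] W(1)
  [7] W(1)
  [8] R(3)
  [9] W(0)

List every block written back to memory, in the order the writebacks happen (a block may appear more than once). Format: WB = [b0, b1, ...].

0: R B4 -> L0 miss  d=-]
1: W B2 -> L0 miss  d=D]
2: R B2 -> L0 hit  d=D]
3: W B3 -> L1 miss  d=D]
4: W B2 -> L0 hit  d=D]
5: W B2 -> L0 hit  d=D]
6: W B1 -> L1 miss wb->B3  d=D]
7: W B1 -> L1 hit  d=D]
8: R B3 -> L1 miss wb->B1  d=-]
9: W B0 -> L0 miss wb->B2  d=D]

WB = [3, 1, 2]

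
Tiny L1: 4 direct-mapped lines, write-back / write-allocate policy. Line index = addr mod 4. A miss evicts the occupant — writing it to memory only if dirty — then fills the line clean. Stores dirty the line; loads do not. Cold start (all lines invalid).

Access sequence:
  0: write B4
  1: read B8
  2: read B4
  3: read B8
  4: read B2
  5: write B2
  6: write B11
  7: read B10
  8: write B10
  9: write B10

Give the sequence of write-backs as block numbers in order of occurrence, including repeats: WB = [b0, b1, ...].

WB = [4, 2]

0: W B4 -> L0 miss  d=D]
1: R B8 -> L0 miss wb->B4  d=-]
2: R B4 -> L0 miss  d=-]
3: R B8 -> L0 miss  d=-]
4: R B2 -> L2 miss  d=-]
5: W B2 -> L2 hit  d=D]
6: W B11 -> L3 miss  d=D]
7: R B10 -> L2 miss wb->B2  d=-]
8: W B10 -> L2 hit  d=D]
9: W B10 -> L2 hit  d=D]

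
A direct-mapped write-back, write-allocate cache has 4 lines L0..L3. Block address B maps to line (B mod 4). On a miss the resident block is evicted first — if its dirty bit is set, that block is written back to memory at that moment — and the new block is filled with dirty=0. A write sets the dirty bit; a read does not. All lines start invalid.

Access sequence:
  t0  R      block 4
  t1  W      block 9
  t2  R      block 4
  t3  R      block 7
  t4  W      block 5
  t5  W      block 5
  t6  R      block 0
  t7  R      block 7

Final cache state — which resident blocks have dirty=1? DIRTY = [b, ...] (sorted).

  0 | R B4 → L0 miss [-]
  1 | W B9 → L1 miss [D]
  2 | R B4 → L0 hit [-]
  3 | R B7 → L3 miss [-]
  4 | W B5 → L1 miss wb→B9 [D]
  5 | W B5 → L1 hit [D]
  6 | R B0 → L0 miss [-]
  7 | R B7 → L3 hit [-]

DIRTY = [5]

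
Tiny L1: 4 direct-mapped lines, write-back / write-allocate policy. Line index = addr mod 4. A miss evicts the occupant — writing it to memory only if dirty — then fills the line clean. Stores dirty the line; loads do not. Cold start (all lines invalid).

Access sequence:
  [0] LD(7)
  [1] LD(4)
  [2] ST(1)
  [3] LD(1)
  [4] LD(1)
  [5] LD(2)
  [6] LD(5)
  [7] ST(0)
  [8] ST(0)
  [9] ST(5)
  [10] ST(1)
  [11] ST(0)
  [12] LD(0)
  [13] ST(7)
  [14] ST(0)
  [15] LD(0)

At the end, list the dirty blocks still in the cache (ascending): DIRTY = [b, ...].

0: R B7 → L3 miss [-]
1: R B4 → L0 miss [-]
2: W B1 → L1 miss [D]
3: R B1 → L1 hit [D]
4: R B1 → L1 hit [D]
5: R B2 → L2 miss [-]
6: R B5 → L1 miss wb→B1 [-]
7: W B0 → L0 miss [D]
8: W B0 → L0 hit [D]
9: W B5 → L1 hit [D]
10: W B1 → L1 miss wb→B5 [D]
11: W B0 → L0 hit [D]
12: R B0 → L0 hit [D]
13: W B7 → L3 hit [D]
14: W B0 → L0 hit [D]
15: R B0 → L0 hit [D]

DIRTY = [0, 1, 7]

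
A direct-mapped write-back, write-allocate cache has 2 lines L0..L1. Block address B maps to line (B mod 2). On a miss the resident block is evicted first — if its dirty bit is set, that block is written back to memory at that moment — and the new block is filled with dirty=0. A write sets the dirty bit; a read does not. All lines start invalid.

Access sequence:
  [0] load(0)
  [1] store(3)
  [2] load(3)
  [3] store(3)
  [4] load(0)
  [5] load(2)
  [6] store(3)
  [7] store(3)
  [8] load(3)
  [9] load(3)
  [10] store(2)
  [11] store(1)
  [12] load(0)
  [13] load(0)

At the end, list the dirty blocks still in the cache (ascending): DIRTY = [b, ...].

  0 | R B0 → L0 miss [-]
  1 | W B3 → L1 miss [D]
  2 | R B3 → L1 hit [D]
  3 | W B3 → L1 hit [D]
  4 | R B0 → L0 hit [-]
  5 | R B2 → L0 miss [-]
  6 | W B3 → L1 hit [D]
  7 | W B3 → L1 hit [D]
  8 | R B3 → L1 hit [D]
  9 | R B3 → L1 hit [D]
  10 | W B2 → L0 hit [D]
  11 | W B1 → L1 miss wb→B3 [D]
  12 | R B0 → L0 miss wb→B2 [-]
  13 | R B0 → L0 hit [-]

DIRTY = [1]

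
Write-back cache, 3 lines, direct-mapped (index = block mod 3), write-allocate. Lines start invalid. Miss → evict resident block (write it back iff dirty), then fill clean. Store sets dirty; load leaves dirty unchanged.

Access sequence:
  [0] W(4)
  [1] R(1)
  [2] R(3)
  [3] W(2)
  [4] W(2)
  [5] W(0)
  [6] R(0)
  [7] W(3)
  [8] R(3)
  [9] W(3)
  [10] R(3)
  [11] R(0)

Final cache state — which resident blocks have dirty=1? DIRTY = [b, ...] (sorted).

DIRTY = [2]

0: W B4 -> L1 miss  d=D]
1: R B1 -> L1 miss wb->B4  d=-]
2: R B3 -> L0 miss  d=-]
3: W B2 -> L2 miss  d=D]
4: W B2 -> L2 hit  d=D]
5: W B0 -> L0 miss  d=D]
6: R B0 -> L0 hit  d=D]
7: W B3 -> L0 miss wb->B0  d=D]
8: R B3 -> L0 hit  d=D]
9: W B3 -> L0 hit  d=D]
10: R B3 -> L0 hit  d=D]
11: R B0 -> L0 miss wb->B3  d=-]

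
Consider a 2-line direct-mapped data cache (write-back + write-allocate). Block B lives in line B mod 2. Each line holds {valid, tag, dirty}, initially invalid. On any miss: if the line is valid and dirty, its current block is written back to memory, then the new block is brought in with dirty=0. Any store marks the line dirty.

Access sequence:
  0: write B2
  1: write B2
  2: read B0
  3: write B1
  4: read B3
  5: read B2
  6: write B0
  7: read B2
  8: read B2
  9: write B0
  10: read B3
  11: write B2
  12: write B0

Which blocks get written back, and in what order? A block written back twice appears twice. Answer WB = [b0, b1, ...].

WB = [2, 1, 0, 0, 2]

  0 | W B2 → L0 miss [D]
  1 | W B2 → L0 hit [D]
  2 | R B0 → L0 miss wb→B2 [-]
  3 | W B1 → L1 miss [D]
  4 | R B3 → L1 miss wb→B1 [-]
  5 | R B2 → L0 miss [-]
  6 | W B0 → L0 miss [D]
  7 | R B2 → L0 miss wb→B0 [-]
  8 | R B2 → L0 hit [-]
  9 | W B0 → L0 miss [D]
  10 | R B3 → L1 hit [-]
  11 | W B2 → L0 miss wb→B0 [D]
  12 | W B0 → L0 miss wb→B2 [D]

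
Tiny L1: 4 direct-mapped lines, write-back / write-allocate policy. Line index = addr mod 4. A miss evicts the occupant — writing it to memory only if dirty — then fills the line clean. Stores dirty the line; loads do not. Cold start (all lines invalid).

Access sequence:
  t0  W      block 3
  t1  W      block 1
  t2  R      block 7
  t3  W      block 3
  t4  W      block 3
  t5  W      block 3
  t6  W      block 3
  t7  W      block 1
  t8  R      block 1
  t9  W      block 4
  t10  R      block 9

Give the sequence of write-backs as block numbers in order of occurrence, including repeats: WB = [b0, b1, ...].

WB = [3, 1]

  0 | W B3 → L3 miss [D]
  1 | W B1 → L1 miss [D]
  2 | R B7 → L3 miss wb→B3 [-]
  3 | W B3 → L3 miss [D]
  4 | W B3 → L3 hit [D]
  5 | W B3 → L3 hit [D]
  6 | W B3 → L3 hit [D]
  7 | W B1 → L1 hit [D]
  8 | R B1 → L1 hit [D]
  9 | W B4 → L0 miss [D]
  10 | R B9 → L1 miss wb→B1 [-]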